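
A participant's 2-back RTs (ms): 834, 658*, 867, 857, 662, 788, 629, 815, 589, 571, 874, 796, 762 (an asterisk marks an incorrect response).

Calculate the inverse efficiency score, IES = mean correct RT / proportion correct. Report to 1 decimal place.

Correct trials (n=12): 834, 867, 857, 662, 788, 629, 815, 589, 571, 874, 796, 762
Mean correct RT = 9044/12 = 753.6667 ms
Proportion correct = 12/13
IES = 753.6667 / (12/13) = 816.472 ms

816.5 ms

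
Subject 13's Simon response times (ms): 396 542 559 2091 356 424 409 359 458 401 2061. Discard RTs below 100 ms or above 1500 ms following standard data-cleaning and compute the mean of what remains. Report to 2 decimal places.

433.78 ms

Excluded: 2061, 2091
Retained (n=9): Σ = 3904
Mean = 3904/9 = 433.7778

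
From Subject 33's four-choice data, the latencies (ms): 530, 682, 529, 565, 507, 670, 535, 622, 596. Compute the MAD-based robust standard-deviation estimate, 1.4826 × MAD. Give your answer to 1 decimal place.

Sorted: 507, 529, 530, 535, 565, 596, 622, 670, 682 → median = 565
|x − 565| sorted: 0, 30, 31, 35, 36, 57, 58, 105, 117 → MAD = 36
Robust SD ≈ 1.4826 × 36 = 53.374

53.4 ms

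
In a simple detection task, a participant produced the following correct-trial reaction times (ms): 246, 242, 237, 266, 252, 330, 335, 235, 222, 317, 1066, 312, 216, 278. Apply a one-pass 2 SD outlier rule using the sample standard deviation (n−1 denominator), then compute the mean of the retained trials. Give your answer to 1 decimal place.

n = 14, ΣRT = 4554, M = 325.286
Σ(x−M)² = 611920.86; s = √(611920.86/13) = 216.958
Cutoffs: 325.286 ± 2·216.958 → [-108.6, 759.2]
Outside: 1066 → excluded.
Retained (n=13): Σ = 3488, mean = 3488/13 = 268.308

268.3 ms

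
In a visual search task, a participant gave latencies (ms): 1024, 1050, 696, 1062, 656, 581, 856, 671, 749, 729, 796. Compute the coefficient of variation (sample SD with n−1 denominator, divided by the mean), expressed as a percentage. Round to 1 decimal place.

n = 11, Σ = 8870, M = 806.3636
Σ(x−M)² = 287822.545; s = √(287822.545/10) = 169.6533
CV = 169.6533 / 806.3636 = 0.21039 = 21.039%

21.0%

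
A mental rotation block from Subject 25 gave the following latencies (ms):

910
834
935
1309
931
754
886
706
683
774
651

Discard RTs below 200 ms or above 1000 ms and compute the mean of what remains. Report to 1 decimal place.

806.4 ms

Excluded: 1309
Retained (n=10): Σ = 8064
Mean = 8064/10 = 806.4000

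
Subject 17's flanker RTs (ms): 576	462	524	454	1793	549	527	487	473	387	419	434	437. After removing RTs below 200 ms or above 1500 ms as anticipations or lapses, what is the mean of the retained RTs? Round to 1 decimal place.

Excluded: 1793
Retained (n=12): Σ = 5729
Mean = 5729/12 = 477.4167

477.4 ms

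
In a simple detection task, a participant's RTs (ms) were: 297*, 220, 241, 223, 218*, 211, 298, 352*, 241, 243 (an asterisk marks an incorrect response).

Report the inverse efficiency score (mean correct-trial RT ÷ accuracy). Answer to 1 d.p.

342.2 ms

Correct trials (n=7): 220, 241, 223, 211, 298, 241, 243
Mean correct RT = 1677/7 = 239.5714 ms
Proportion correct = 7/10
IES = 239.5714 / (7/10) = 342.245 ms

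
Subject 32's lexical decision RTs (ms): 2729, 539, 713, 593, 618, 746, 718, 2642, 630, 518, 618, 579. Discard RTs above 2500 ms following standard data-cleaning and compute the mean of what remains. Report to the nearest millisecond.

627 ms

Excluded: 2642, 2729
Retained (n=10): Σ = 6272
Mean = 6272/10 = 627.2000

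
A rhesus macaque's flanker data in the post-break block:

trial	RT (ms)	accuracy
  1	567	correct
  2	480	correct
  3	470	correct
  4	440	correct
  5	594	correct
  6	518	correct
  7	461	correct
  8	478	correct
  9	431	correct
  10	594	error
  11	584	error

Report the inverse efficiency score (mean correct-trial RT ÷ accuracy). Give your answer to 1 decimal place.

Correct trials (n=9): 567, 480, 470, 440, 594, 518, 461, 478, 431
Mean correct RT = 4439/9 = 493.2222 ms
Proportion correct = 9/11
IES = 493.2222 / (9/11) = 602.827 ms

602.8 ms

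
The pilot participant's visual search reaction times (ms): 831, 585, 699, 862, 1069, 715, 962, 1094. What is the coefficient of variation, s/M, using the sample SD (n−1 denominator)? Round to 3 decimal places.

n = 8, Σ = 6817, M = 852.1250
Σ(x−M)² = 231760.875; s = √(231760.875/7) = 181.9580
CV = 181.9580 / 852.1250 = 0.21353

0.214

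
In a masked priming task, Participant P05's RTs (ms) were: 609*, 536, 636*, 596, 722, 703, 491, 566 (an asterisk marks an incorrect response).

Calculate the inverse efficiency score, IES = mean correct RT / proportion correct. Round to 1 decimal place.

Correct trials (n=6): 536, 596, 722, 703, 491, 566
Mean correct RT = 3614/6 = 602.3333 ms
Proportion correct = 6/8
IES = 602.3333 / (6/8) = 803.111 ms

803.1 ms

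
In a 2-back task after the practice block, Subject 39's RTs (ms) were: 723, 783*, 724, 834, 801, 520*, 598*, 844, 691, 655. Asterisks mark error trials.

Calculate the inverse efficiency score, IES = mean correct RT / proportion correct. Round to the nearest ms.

Correct trials (n=7): 723, 724, 834, 801, 844, 691, 655
Mean correct RT = 5272/7 = 753.1429 ms
Proportion correct = 7/10
IES = 753.1429 / (7/10) = 1075.918 ms

1076 ms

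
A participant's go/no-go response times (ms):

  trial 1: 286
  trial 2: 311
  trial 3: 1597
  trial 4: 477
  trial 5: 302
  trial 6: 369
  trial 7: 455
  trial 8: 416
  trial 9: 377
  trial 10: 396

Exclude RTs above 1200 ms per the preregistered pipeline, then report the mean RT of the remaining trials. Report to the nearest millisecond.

377 ms

Excluded: 1597
Retained (n=9): Σ = 3389
Mean = 3389/9 = 376.5556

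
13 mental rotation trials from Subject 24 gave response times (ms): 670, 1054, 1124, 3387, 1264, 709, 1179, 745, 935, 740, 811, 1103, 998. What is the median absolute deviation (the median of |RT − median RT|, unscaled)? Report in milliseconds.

Sorted: 670, 709, 740, 745, 811, 935, 998, 1054, 1103, 1124, 1179, 1264, 3387 → median = 998
|x − 998|: 328, 56, 126, 2389, 266, 289, 181, 253, 63, 258, 187, 105, 0
Sorted deviations: 0, 56, 63, 105, 126, 181, 187, 253, 258, 266, 289, 328, 2389 → MAD = 187

187 ms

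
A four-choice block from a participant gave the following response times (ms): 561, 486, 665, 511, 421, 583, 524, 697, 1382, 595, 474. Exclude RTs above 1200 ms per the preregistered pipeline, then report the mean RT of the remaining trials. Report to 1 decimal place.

551.7 ms

Excluded: 1382
Retained (n=10): Σ = 5517
Mean = 5517/10 = 551.7000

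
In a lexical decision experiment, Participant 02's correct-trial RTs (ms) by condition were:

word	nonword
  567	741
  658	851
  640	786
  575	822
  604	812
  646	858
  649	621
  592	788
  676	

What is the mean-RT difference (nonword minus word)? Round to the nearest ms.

M(word) = 5607/9 = 623.000
M(nonword) = 6279/8 = 784.875
Difference = 784.875 − 623.000 = 161.875 ms

162 ms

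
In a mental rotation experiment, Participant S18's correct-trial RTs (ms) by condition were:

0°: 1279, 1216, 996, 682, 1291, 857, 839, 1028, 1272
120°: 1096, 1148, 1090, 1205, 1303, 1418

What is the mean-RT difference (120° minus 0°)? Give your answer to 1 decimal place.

M(0°) = 9460/9 = 1051.111
M(120°) = 7260/6 = 1210.000
Difference = 1210.000 − 1051.111 = 158.889 ms

158.9 ms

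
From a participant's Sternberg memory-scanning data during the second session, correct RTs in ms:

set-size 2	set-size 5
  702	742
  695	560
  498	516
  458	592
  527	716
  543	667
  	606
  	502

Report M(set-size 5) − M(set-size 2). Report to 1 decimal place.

M(set-size 2) = 3423/6 = 570.500
M(set-size 5) = 4901/8 = 612.625
Difference = 612.625 − 570.500 = 42.125 ms

42.1 ms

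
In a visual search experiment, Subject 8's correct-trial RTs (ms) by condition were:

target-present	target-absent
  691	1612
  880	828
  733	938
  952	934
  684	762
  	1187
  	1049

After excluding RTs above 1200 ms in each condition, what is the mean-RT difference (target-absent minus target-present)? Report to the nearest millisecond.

162 ms

target-absent: exclude 1612
M(target-present) = 3940/5 = 788.000
M(target-absent) = 5698/6 = 949.667
Difference = 949.667 − 788.000 = 161.667 ms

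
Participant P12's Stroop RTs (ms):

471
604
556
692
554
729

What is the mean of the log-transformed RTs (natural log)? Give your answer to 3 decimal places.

ln(RT): 6.1549, 6.4036, 6.3208, 6.5396, 6.3172, 6.5917
Σ ln(RT) = 38.3276
Mean = 38.3276/6 = 6.38794

6.388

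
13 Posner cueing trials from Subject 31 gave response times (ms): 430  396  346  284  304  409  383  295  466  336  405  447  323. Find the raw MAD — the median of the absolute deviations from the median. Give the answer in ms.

Sorted: 284, 295, 304, 323, 336, 346, 383, 396, 405, 409, 430, 447, 466 → median = 383
|x − 383|: 47, 13, 37, 99, 79, 26, 0, 88, 83, 47, 22, 64, 60
Sorted deviations: 0, 13, 22, 26, 37, 47, 47, 60, 64, 79, 83, 88, 99 → MAD = 47

47 ms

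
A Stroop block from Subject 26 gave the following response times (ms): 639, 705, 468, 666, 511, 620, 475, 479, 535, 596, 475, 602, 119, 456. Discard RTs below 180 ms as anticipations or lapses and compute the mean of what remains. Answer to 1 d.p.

555.9 ms

Excluded: 119
Retained (n=13): Σ = 7227
Mean = 7227/13 = 555.9231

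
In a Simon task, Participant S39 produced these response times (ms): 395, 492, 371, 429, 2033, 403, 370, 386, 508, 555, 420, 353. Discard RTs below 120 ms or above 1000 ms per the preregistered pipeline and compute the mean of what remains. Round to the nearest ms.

Excluded: 2033
Retained (n=11): Σ = 4682
Mean = 4682/11 = 425.6364

426 ms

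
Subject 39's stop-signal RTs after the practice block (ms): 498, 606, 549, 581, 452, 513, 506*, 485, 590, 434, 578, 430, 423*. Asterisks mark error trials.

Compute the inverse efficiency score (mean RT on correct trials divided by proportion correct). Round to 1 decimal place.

Correct trials (n=11): 498, 606, 549, 581, 452, 513, 485, 590, 434, 578, 430
Mean correct RT = 5716/11 = 519.6364 ms
Proportion correct = 11/13
IES = 519.6364 / (11/13) = 614.116 ms

614.1 ms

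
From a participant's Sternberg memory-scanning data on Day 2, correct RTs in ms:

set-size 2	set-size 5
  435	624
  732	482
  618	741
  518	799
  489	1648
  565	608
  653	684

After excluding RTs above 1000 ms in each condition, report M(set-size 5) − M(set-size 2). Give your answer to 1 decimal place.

set-size 5: exclude 1648
M(set-size 2) = 4010/7 = 572.857
M(set-size 5) = 3938/6 = 656.333
Difference = 656.333 − 572.857 = 83.476 ms

83.5 ms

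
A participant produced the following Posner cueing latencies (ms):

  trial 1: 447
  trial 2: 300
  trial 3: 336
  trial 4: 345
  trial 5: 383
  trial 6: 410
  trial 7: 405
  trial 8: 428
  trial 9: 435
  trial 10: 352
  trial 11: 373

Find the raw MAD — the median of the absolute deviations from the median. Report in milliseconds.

38 ms

Sorted: 300, 336, 345, 352, 373, 383, 405, 410, 428, 435, 447 → median = 383
|x − 383|: 64, 83, 47, 38, 0, 27, 22, 45, 52, 31, 10
Sorted deviations: 0, 10, 22, 27, 31, 38, 45, 47, 52, 64, 83 → MAD = 38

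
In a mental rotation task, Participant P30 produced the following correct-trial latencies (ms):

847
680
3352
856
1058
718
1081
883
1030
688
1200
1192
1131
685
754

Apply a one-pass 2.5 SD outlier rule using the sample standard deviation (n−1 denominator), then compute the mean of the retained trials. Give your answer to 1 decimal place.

n = 15, ΣRT = 16155, M = 1077.000
Σ(x−M)² = 6044662.00; s = √(6044662.00/14) = 657.086
Cutoffs: 1077.000 ± 2.5·657.086 → [-565.7, 2719.7]
Outside: 3352 → excluded.
Retained (n=14): Σ = 12803, mean = 12803/14 = 914.500

914.5 ms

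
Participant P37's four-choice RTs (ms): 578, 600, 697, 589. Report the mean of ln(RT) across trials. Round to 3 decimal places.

6.420

ln(RT): 6.3596, 6.3969, 6.5468, 6.3784
Σ ln(RT) = 25.6817
Mean = 25.6817/4 = 6.42043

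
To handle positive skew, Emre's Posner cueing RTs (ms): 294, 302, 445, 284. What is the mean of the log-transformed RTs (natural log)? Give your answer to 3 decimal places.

5.785

ln(RT): 5.6836, 5.7104, 6.0981, 5.6490
Σ ln(RT) = 23.1411
Mean = 23.1411/4 = 5.78526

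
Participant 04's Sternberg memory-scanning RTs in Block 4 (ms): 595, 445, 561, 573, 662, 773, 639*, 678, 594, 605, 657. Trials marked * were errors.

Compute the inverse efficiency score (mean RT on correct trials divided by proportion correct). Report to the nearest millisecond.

676 ms

Correct trials (n=10): 595, 445, 561, 573, 662, 773, 678, 594, 605, 657
Mean correct RT = 6143/10 = 614.3000 ms
Proportion correct = 10/11
IES = 614.3000 / (10/11) = 675.730 ms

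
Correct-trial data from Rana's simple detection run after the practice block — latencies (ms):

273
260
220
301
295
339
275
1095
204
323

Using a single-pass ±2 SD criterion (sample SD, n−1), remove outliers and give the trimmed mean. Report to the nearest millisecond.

n = 10, ΣRT = 3585, M = 358.500
Σ(x−M)² = 618448.50; s = √(618448.50/9) = 262.138
Cutoffs: 358.500 ± 2·262.138 → [-165.8, 882.8]
Outside: 1095 → excluded.
Retained (n=9): Σ = 2490, mean = 2490/9 = 276.667

277 ms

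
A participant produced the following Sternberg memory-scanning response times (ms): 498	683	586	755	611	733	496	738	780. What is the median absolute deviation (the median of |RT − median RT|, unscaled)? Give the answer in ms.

Sorted: 496, 498, 586, 611, 683, 733, 738, 755, 780 → median = 683
|x − 683|: 185, 0, 97, 72, 72, 50, 187, 55, 97
Sorted deviations: 0, 50, 55, 72, 72, 97, 97, 185, 187 → MAD = 72

72 ms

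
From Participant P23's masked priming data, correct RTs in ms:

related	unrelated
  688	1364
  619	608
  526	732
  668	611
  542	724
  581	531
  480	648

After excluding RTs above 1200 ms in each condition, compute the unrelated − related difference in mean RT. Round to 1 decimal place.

56.0 ms

unrelated: exclude 1364
M(related) = 4104/7 = 586.286
M(unrelated) = 3854/6 = 642.333
Difference = 642.333 − 586.286 = 56.048 ms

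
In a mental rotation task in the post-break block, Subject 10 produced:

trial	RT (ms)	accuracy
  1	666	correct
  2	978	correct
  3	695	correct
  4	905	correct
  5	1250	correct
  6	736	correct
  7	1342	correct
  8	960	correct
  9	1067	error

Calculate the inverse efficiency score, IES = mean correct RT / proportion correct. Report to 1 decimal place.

Correct trials (n=8): 666, 978, 695, 905, 1250, 736, 1342, 960
Mean correct RT = 7532/8 = 941.5000 ms
Proportion correct = 8/9
IES = 941.5000 / (8/9) = 1059.188 ms

1059.2 ms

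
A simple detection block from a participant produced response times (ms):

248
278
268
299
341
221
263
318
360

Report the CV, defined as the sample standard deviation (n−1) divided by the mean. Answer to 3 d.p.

n = 9, Σ = 2596, M = 288.4444
Σ(x−M)² = 16226.222; s = √(16226.222/8) = 45.0364
CV = 45.0364 / 288.4444 = 0.15614

0.156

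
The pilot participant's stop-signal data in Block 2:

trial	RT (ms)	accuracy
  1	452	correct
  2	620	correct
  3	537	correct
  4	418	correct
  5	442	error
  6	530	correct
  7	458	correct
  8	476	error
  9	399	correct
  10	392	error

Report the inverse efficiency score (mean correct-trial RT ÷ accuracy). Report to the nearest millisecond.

697 ms

Correct trials (n=7): 452, 620, 537, 418, 530, 458, 399
Mean correct RT = 3414/7 = 487.7143 ms
Proportion correct = 7/10
IES = 487.7143 / (7/10) = 696.735 ms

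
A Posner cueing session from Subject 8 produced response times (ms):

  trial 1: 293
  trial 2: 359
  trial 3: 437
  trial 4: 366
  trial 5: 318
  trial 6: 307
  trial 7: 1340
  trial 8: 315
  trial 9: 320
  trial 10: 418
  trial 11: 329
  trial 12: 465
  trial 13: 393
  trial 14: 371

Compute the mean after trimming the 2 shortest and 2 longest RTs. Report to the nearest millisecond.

363 ms

Sorted: 293, 307, 315, 318, 320, 329, 359, 366, 371, 393, 418, 437, 465, 1340
Drop lowest 2 (293, 307) and highest 2 (465, 1340)
Remaining (n=10): Σ = 3626, mean = 3626/10 = 362.600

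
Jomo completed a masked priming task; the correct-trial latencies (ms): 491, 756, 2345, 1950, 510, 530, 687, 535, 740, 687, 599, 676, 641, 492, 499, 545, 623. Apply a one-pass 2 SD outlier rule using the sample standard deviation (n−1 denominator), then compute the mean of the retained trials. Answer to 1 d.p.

600.7 ms

n = 17, ΣRT = 13306, M = 782.706
Σ(x−M)² = 4421097.53; s = √(4421097.53/16) = 525.660
Cutoffs: 782.706 ± 2·525.660 → [-268.6, 1834.0]
Outside: 1950, 2345 → excluded.
Retained (n=15): Σ = 9011, mean = 9011/15 = 600.733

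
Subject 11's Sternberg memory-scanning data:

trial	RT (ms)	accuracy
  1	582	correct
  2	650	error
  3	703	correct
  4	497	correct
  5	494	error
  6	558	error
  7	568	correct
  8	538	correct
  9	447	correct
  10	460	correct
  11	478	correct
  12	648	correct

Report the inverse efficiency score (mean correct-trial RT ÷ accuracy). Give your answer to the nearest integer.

729 ms

Correct trials (n=9): 582, 703, 497, 568, 538, 447, 460, 478, 648
Mean correct RT = 4921/9 = 546.7778 ms
Proportion correct = 9/12
IES = 546.7778 / (9/12) = 729.037 ms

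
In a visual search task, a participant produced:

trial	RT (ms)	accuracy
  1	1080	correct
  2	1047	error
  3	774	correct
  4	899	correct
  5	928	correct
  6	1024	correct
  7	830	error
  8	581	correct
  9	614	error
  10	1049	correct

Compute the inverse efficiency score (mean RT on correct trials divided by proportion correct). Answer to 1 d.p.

1292.9 ms

Correct trials (n=7): 1080, 774, 899, 928, 1024, 581, 1049
Mean correct RT = 6335/7 = 905.0000 ms
Proportion correct = 7/10
IES = 905.0000 / (7/10) = 1292.857 ms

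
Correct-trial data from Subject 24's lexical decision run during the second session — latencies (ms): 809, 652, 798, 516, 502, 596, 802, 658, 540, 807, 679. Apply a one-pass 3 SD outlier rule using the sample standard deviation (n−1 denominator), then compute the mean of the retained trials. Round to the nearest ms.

n = 11, ΣRT = 7359, M = 669.000
Σ(x−M)² = 146752.00; s = √(146752.00/10) = 121.141
Cutoffs: 669.000 ± 3·121.141 → [305.6, 1032.4]
No RTs fall outside the cutoffs; all 11 retained. Mean = 7359/11 = 669.000

669 ms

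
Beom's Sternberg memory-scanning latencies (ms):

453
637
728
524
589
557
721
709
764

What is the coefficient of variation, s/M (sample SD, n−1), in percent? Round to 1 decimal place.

n = 9, Σ = 5682, M = 631.3333
Σ(x−M)² = 91690.000; s = √(91690.000/8) = 107.0572
CV = 107.0572 / 631.3333 = 0.16957 = 16.957%

17.0%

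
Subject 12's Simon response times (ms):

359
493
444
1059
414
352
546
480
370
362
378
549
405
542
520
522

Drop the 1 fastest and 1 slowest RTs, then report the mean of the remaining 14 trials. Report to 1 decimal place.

456.0 ms

Sorted: 352, 359, 362, 370, 378, 405, 414, 444, 480, 493, 520, 522, 542, 546, 549, 1059
Drop lowest 1 (352) and highest 1 (1059)
Remaining (n=14): Σ = 6384, mean = 6384/14 = 456.000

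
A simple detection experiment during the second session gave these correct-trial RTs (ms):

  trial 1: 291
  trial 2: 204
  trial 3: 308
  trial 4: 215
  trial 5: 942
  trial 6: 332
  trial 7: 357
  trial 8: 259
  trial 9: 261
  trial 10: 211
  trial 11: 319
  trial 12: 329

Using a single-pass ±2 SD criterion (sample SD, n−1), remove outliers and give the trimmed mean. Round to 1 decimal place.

280.5 ms

n = 12, ΣRT = 4028, M = 335.667
Σ(x−M)² = 430082.67; s = √(430082.67/11) = 197.733
Cutoffs: 335.667 ± 2·197.733 → [-59.8, 731.1]
Outside: 942 → excluded.
Retained (n=11): Σ = 3086, mean = 3086/11 = 280.545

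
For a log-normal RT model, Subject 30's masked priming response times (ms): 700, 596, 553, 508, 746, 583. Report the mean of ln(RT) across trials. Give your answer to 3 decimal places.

ln(RT): 6.5511, 6.3902, 6.3154, 6.2305, 6.6147, 6.3682
Σ ln(RT) = 38.4701
Mean = 38.4701/6 = 6.41168

6.412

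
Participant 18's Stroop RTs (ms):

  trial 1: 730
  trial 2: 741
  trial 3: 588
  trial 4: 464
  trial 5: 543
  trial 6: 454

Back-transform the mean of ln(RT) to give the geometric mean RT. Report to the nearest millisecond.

576 ms

ln(RT): 6.5930, 6.6080, 6.3767, 6.1399, 6.2971, 6.1181
Mean ln(RT) = 38.1329/6 = 6.35548
Geometric mean = exp(6.35548) = 575.64 ms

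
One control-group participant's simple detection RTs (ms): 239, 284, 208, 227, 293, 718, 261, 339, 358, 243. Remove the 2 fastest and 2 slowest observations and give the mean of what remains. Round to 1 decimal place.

276.5 ms

Sorted: 208, 227, 239, 243, 261, 284, 293, 339, 358, 718
Drop lowest 2 (208, 227) and highest 2 (358, 718)
Remaining (n=6): Σ = 1659, mean = 1659/6 = 276.500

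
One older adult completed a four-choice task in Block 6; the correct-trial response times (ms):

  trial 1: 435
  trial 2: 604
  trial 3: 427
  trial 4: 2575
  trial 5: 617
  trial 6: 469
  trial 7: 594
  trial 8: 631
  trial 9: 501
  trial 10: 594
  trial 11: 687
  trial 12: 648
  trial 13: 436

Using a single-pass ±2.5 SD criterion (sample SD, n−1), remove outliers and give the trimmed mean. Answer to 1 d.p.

553.6 ms

n = 13, ΣRT = 9218, M = 709.077
Σ(x−M)² = 3868176.92; s = √(3868176.92/12) = 567.757
Cutoffs: 709.077 ± 2.5·567.757 → [-710.3, 2128.5]
Outside: 2575 → excluded.
Retained (n=12): Σ = 6643, mean = 6643/12 = 553.583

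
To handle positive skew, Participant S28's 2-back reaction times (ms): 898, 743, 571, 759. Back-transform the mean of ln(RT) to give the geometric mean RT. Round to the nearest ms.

733 ms

ln(RT): 6.8002, 6.6107, 6.3474, 6.6320
Mean ln(RT) = 26.3903/4 = 6.59756
Geometric mean = exp(6.59756) = 733.31 ms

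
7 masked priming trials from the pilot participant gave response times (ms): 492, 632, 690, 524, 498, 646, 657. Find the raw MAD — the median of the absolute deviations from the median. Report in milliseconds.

Sorted: 492, 498, 524, 632, 646, 657, 690 → median = 632
|x − 632|: 140, 0, 58, 108, 134, 14, 25
Sorted deviations: 0, 14, 25, 58, 108, 134, 140 → MAD = 58

58 ms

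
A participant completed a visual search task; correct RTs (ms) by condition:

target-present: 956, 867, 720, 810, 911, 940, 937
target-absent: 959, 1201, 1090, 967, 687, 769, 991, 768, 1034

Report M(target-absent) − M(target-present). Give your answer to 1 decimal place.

63.4 ms

M(target-present) = 6141/7 = 877.286
M(target-absent) = 8466/9 = 940.667
Difference = 940.667 − 877.286 = 63.381 ms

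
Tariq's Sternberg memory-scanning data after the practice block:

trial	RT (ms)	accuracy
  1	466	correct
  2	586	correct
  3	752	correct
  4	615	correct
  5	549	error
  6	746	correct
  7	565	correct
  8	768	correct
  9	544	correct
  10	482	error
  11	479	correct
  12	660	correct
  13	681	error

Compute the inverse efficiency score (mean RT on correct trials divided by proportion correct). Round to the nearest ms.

804 ms

Correct trials (n=10): 466, 586, 752, 615, 746, 565, 768, 544, 479, 660
Mean correct RT = 6181/10 = 618.1000 ms
Proportion correct = 10/13
IES = 618.1000 / (10/13) = 803.530 ms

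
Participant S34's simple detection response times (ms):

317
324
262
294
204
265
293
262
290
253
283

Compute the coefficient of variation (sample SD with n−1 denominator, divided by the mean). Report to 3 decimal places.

0.120

n = 11, Σ = 3047, M = 277.0000
Σ(x−M)² = 11058.000; s = √(11058.000/10) = 33.2536
CV = 33.2536 / 277.0000 = 0.12005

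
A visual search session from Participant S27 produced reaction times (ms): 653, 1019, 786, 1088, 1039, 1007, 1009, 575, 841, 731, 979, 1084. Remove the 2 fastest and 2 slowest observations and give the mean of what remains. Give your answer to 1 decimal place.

Sorted: 575, 653, 731, 786, 841, 979, 1007, 1009, 1019, 1039, 1084, 1088
Drop lowest 2 (575, 653) and highest 2 (1084, 1088)
Remaining (n=8): Σ = 7411, mean = 7411/8 = 926.375

926.4 ms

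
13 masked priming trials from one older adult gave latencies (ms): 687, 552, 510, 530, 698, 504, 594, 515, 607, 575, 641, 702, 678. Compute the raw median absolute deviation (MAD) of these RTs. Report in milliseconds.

79 ms

Sorted: 504, 510, 515, 530, 552, 575, 594, 607, 641, 678, 687, 698, 702 → median = 594
|x − 594|: 93, 42, 84, 64, 104, 90, 0, 79, 13, 19, 47, 108, 84
Sorted deviations: 0, 13, 19, 42, 47, 64, 79, 84, 84, 90, 93, 104, 108 → MAD = 79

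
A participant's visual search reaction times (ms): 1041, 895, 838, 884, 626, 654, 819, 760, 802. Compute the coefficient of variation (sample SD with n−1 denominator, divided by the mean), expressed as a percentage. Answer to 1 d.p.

n = 9, Σ = 7319, M = 813.2222
Σ(x−M)² = 127589.556; s = √(127589.556/8) = 126.2881
CV = 126.2881 / 813.2222 = 0.15529 = 15.529%

15.5%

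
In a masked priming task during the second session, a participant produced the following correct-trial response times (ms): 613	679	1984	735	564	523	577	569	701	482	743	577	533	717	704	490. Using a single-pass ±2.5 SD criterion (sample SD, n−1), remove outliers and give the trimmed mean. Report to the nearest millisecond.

614 ms

n = 16, ΣRT = 11191, M = 699.438
Σ(x−M)² = 1876797.94; s = √(1876797.94/15) = 353.723
Cutoffs: 699.438 ± 2.5·353.723 → [-184.9, 1583.7]
Outside: 1984 → excluded.
Retained (n=15): Σ = 9207, mean = 9207/15 = 613.800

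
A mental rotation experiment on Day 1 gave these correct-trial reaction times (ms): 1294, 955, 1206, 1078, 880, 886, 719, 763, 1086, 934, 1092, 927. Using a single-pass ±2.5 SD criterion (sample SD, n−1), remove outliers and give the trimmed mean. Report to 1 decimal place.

985.0 ms

n = 12, ΣRT = 11820, M = 985.000
Σ(x−M)² = 322352.00; s = √(322352.00/11) = 171.186
Cutoffs: 985.000 ± 2.5·171.186 → [557.0, 1413.0]
No RTs fall outside the cutoffs; all 12 retained. Mean = 11820/12 = 985.000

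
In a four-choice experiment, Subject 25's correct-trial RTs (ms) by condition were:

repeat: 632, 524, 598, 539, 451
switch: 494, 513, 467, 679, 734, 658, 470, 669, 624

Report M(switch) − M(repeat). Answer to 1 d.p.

M(repeat) = 2744/5 = 548.800
M(switch) = 5308/9 = 589.778
Difference = 589.778 − 548.800 = 40.978 ms

41.0 ms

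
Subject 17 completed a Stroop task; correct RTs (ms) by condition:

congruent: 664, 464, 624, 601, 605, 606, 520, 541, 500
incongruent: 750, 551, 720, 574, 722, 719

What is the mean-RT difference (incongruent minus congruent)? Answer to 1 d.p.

M(congruent) = 5125/9 = 569.444
M(incongruent) = 4036/6 = 672.667
Difference = 672.667 − 569.444 = 103.222 ms

103.2 ms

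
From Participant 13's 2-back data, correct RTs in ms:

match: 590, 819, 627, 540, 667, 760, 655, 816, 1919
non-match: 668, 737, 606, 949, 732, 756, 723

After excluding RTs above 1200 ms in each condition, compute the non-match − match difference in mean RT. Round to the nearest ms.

match: exclude 1919
M(match) = 5474/8 = 684.250
M(non-match) = 5171/7 = 738.714
Difference = 738.714 − 684.250 = 54.464 ms

54 ms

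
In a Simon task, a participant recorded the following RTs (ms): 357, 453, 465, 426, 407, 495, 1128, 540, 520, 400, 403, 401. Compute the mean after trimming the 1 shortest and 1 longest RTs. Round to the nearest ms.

451 ms

Sorted: 357, 400, 401, 403, 407, 426, 453, 465, 495, 520, 540, 1128
Drop lowest 1 (357) and highest 1 (1128)
Remaining (n=10): Σ = 4510, mean = 4510/10 = 451.000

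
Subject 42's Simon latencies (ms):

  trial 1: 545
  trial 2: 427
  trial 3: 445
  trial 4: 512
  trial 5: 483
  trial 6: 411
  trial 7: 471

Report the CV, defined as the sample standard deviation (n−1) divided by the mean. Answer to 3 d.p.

n = 7, Σ = 3294, M = 470.5714
Σ(x−M)² = 13511.714; s = √(13511.714/6) = 47.4547
CV = 47.4547 / 470.5714 = 0.10084

0.101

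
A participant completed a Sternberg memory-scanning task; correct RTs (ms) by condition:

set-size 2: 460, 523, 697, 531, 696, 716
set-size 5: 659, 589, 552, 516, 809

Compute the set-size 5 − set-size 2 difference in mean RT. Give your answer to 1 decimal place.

M(set-size 2) = 3623/6 = 603.833
M(set-size 5) = 3125/5 = 625.000
Difference = 625.000 − 603.833 = 21.167 ms

21.2 ms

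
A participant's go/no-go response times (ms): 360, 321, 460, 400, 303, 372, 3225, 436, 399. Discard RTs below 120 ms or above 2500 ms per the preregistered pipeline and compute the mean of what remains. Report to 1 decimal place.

381.4 ms

Excluded: 3225
Retained (n=8): Σ = 3051
Mean = 3051/8 = 381.3750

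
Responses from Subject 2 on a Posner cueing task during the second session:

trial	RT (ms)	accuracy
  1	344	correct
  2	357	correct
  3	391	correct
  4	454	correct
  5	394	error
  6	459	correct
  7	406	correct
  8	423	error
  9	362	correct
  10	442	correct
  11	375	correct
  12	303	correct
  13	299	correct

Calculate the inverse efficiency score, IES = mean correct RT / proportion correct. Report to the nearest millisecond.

450 ms

Correct trials (n=11): 344, 357, 391, 454, 459, 406, 362, 442, 375, 303, 299
Mean correct RT = 4192/11 = 381.0909 ms
Proportion correct = 11/13
IES = 381.0909 / (11/13) = 450.380 ms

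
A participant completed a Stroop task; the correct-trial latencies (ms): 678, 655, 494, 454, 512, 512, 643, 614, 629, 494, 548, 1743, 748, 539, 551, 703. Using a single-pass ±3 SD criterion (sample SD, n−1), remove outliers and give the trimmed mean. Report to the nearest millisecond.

n = 16, ΣRT = 10517, M = 657.312
Σ(x−M)² = 1366503.44; s = √(1366503.44/15) = 301.828
Cutoffs: 657.312 ± 3·301.828 → [-248.2, 1562.8]
Outside: 1743 → excluded.
Retained (n=15): Σ = 8774, mean = 8774/15 = 584.933

585 ms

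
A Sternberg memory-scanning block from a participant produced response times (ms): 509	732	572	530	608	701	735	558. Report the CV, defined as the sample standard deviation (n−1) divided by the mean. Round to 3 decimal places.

n = 8, Σ = 4945, M = 618.1250
Σ(x−M)² = 59014.875; s = √(59014.875/7) = 91.8188
CV = 91.8188 / 618.1250 = 0.14854

0.149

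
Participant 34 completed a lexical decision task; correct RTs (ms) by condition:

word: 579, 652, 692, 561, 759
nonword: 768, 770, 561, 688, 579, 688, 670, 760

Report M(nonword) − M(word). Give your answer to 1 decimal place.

M(word) = 3243/5 = 648.600
M(nonword) = 5484/8 = 685.500
Difference = 685.500 − 648.600 = 36.900 ms

36.9 ms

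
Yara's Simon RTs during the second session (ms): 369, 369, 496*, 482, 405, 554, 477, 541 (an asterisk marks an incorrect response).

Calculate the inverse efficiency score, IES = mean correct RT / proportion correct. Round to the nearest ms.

Correct trials (n=7): 369, 369, 482, 405, 554, 477, 541
Mean correct RT = 3197/7 = 456.7143 ms
Proportion correct = 7/8
IES = 456.7143 / (7/8) = 521.959 ms

522 ms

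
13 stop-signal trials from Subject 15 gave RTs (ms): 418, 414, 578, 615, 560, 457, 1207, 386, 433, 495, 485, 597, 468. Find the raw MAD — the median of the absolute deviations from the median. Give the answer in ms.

71 ms

Sorted: 386, 414, 418, 433, 457, 468, 485, 495, 560, 578, 597, 615, 1207 → median = 485
|x − 485|: 67, 71, 93, 130, 75, 28, 722, 99, 52, 10, 0, 112, 17
Sorted deviations: 0, 10, 17, 28, 52, 67, 71, 75, 93, 99, 112, 130, 722 → MAD = 71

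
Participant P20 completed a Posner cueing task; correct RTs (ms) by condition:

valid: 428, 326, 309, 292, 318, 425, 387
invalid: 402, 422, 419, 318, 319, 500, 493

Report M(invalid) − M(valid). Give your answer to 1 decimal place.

55.4 ms

M(valid) = 2485/7 = 355.000
M(invalid) = 2873/7 = 410.429
Difference = 410.429 − 355.000 = 55.429 ms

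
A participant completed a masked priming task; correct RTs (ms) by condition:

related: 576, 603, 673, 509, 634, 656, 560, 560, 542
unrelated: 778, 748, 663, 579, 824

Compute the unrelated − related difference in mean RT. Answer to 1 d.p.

M(related) = 5313/9 = 590.333
M(unrelated) = 3592/5 = 718.400
Difference = 718.400 − 590.333 = 128.067 ms

128.1 ms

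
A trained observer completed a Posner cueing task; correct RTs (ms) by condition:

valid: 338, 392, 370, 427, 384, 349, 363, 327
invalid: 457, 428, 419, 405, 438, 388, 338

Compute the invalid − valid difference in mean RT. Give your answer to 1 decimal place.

41.7 ms

M(valid) = 2950/8 = 368.750
M(invalid) = 2873/7 = 410.429
Difference = 410.429 − 368.750 = 41.679 ms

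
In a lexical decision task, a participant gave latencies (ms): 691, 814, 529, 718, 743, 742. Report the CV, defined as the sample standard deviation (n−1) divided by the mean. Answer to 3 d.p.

0.136

n = 6, Σ = 4237, M = 706.1667
Σ(x−M)² = 46026.833; s = √(46026.833/5) = 95.9446
CV = 95.9446 / 706.1667 = 0.13587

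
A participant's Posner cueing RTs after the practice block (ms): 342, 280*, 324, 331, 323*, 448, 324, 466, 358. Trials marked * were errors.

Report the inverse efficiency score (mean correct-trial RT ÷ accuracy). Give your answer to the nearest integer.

Correct trials (n=7): 342, 324, 331, 448, 324, 466, 358
Mean correct RT = 2593/7 = 370.4286 ms
Proportion correct = 7/9
IES = 370.4286 / (7/9) = 476.265 ms

476 ms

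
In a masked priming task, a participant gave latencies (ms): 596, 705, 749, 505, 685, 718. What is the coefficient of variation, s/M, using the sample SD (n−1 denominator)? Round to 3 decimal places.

n = 6, Σ = 3958, M = 659.6667
Σ(x−M)² = 42055.333; s = √(42055.333/5) = 91.7119
CV = 91.7119 / 659.6667 = 0.13903

0.139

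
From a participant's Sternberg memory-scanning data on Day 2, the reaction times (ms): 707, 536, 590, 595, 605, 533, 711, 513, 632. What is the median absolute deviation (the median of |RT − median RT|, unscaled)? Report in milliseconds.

Sorted: 513, 533, 536, 590, 595, 605, 632, 707, 711 → median = 595
|x − 595|: 112, 59, 5, 0, 10, 62, 116, 82, 37
Sorted deviations: 0, 5, 10, 37, 59, 62, 82, 112, 116 → MAD = 59

59 ms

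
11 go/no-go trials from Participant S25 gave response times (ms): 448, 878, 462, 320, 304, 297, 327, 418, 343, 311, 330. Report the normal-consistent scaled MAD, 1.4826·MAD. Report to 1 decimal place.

Sorted: 297, 304, 311, 320, 327, 330, 343, 418, 448, 462, 878 → median = 330
|x − 330| sorted: 0, 3, 10, 13, 19, 26, 33, 88, 118, 132, 548 → MAD = 26
Robust SD ≈ 1.4826 × 26 = 38.548

38.5 ms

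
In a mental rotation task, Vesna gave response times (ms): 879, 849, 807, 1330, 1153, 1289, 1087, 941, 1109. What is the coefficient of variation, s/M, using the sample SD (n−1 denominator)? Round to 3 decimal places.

n = 9, Σ = 9444, M = 1049.3333
Σ(x−M)² = 291548.000; s = √(291548.000/8) = 190.9018
CV = 190.9018 / 1049.3333 = 0.18193

0.182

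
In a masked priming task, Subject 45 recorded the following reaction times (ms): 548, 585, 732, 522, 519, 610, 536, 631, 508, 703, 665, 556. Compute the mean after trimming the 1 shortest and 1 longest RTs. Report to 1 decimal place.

Sorted: 508, 519, 522, 536, 548, 556, 585, 610, 631, 665, 703, 732
Drop lowest 1 (508) and highest 1 (732)
Remaining (n=10): Σ = 5875, mean = 5875/10 = 587.500

587.5 ms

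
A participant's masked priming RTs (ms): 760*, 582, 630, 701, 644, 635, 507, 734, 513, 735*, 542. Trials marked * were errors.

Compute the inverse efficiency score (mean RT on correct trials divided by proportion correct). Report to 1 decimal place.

Correct trials (n=9): 582, 630, 701, 644, 635, 507, 734, 513, 542
Mean correct RT = 5488/9 = 609.7778 ms
Proportion correct = 9/11
IES = 609.7778 / (9/11) = 745.284 ms

745.3 ms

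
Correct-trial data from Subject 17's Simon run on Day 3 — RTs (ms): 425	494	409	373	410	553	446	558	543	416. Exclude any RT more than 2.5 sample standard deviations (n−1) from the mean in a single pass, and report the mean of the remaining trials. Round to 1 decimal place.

n = 10, ΣRT = 4627, M = 462.700
Σ(x−M)² = 42252.10; s = √(42252.10/9) = 68.518
Cutoffs: 462.700 ± 2.5·68.518 → [291.4, 634.0]
No RTs fall outside the cutoffs; all 10 retained. Mean = 4627/10 = 462.700

462.7 ms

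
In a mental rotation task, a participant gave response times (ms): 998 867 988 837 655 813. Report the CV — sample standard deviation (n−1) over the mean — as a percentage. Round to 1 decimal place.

n = 6, Σ = 5158, M = 859.6667
Σ(x−M)² = 80239.333; s = √(80239.333/5) = 126.6802
CV = 126.6802 / 859.6667 = 0.14736 = 14.736%

14.7%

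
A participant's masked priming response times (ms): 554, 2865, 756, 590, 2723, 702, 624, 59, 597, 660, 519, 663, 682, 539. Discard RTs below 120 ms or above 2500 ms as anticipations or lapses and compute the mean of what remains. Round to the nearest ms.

Excluded: 59, 2723, 2865
Retained (n=11): Σ = 6886
Mean = 6886/11 = 626.0000

626 ms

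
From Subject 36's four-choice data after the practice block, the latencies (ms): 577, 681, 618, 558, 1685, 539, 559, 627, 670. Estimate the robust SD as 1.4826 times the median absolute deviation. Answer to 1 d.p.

Sorted: 539, 558, 559, 577, 618, 627, 670, 681, 1685 → median = 618
|x − 618| sorted: 0, 9, 41, 52, 59, 60, 63, 79, 1067 → MAD = 59
Robust SD ≈ 1.4826 × 59 = 87.473

87.5 ms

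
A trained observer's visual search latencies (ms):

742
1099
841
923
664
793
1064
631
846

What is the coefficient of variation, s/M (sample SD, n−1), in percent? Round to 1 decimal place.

n = 9, Σ = 7603, M = 844.7778
Σ(x−M)² = 210447.556; s = √(210447.556/8) = 162.1911
CV = 162.1911 / 844.7778 = 0.19199 = 19.199%

19.2%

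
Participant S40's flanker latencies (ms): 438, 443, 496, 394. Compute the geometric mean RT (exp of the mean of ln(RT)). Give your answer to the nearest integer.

441 ms

ln(RT): 6.0822, 6.0936, 6.2066, 5.9764
Mean ln(RT) = 24.3587/4 = 6.08968
Geometric mean = exp(6.08968) = 441.28 ms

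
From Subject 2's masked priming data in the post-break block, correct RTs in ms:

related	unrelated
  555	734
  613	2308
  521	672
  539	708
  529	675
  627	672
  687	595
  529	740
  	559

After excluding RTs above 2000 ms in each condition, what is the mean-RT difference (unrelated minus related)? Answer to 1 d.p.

94.4 ms

unrelated: exclude 2308
M(related) = 4600/8 = 575.000
M(unrelated) = 5355/8 = 669.375
Difference = 669.375 − 575.000 = 94.375 ms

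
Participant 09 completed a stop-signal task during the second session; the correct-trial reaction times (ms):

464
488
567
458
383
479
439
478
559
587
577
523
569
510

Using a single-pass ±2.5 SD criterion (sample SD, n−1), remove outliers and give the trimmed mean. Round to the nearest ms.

n = 14, ΣRT = 7081, M = 505.786
Σ(x−M)² = 47928.36; s = √(47928.36/13) = 60.719
Cutoffs: 505.786 ± 2.5·60.719 → [354.0, 657.6]
No RTs fall outside the cutoffs; all 14 retained. Mean = 7081/14 = 505.786

506 ms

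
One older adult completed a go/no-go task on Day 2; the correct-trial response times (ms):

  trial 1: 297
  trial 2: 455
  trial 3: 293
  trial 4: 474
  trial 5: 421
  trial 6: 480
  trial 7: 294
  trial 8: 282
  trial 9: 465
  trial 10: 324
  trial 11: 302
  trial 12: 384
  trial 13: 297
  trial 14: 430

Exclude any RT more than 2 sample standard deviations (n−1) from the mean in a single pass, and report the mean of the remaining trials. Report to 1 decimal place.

n = 14, ΣRT = 5198, M = 371.286
Σ(x−M)² = 82386.86; s = √(82386.86/13) = 79.608
Cutoffs: 371.286 ± 2·79.608 → [212.1, 530.5]
No RTs fall outside the cutoffs; all 14 retained. Mean = 5198/14 = 371.286

371.3 ms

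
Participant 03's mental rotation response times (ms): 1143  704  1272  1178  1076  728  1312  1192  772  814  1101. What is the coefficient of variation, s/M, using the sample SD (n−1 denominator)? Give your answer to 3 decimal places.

0.221

n = 11, Σ = 11292, M = 1026.5455
Σ(x−M)² = 516730.727; s = √(516730.727/10) = 227.3171
CV = 227.3171 / 1026.5455 = 0.22144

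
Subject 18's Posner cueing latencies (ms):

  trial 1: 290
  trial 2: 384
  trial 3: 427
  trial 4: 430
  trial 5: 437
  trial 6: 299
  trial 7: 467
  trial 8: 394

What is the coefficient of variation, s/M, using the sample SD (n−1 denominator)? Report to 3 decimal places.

n = 8, Σ = 3128, M = 391.0000
Σ(x−M)² = 29432.000; s = √(29432.000/7) = 64.8427
CV = 64.8427 / 391.0000 = 0.16584

0.166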